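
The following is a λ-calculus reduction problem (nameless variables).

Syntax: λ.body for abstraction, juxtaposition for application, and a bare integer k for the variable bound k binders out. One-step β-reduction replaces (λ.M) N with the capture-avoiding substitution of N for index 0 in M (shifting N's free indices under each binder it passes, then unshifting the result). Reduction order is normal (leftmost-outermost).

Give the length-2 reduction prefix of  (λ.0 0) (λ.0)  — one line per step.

  start: (λ.0 0) (λ.0)
  →1  (λ.0) (λ.0)
  →2  λ.0

Answer: after 2 steps: λ.0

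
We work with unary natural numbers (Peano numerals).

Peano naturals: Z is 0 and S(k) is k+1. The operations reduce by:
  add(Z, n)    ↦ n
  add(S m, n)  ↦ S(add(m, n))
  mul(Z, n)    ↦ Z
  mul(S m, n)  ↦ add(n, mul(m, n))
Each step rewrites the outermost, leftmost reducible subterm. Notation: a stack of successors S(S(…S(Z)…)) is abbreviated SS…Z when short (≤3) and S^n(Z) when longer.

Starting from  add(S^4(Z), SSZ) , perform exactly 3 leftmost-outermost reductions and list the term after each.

  start: add(S^4(Z), SSZ)
  [1] S(add(SSSZ, SSZ))
  [2] S(S(add(SSZ, SSZ)))
  [3] S(S(S(add(SZ, SSZ))))

Answer: after 3 steps: S(S(S(add(SZ, SSZ))))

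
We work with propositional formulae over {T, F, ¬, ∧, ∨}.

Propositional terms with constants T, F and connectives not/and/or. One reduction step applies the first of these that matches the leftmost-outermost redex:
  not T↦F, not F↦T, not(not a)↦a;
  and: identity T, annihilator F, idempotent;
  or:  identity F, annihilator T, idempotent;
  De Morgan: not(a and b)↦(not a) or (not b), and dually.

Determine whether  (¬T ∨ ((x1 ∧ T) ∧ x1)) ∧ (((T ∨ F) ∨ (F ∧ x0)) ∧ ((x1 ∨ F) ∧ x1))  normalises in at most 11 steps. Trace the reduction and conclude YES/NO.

  start: (¬T ∨ ((x1 ∧ T) ∧ x1)) ∧ (((T ∨ F) ∨ (F ∧ x0)) ∧ ((x1 ∨ F) ∧ x1))
  step 1: (F ∨ ((x1 ∧ T) ∧ x1)) ∧ (((T ∨ F) ∨ (F ∧ x0)) ∧ ((x1 ∨ F) ∧ x1))
  step 2: ((x1 ∧ T) ∧ x1) ∧ (((T ∨ F) ∨ (F ∧ x0)) ∧ ((x1 ∨ F) ∧ x1))
  step 3: (x1 ∧ x1) ∧ (((T ∨ F) ∨ (F ∧ x0)) ∧ ((x1 ∨ F) ∧ x1))
  step 4: x1 ∧ (((T ∨ F) ∨ (F ∧ x0)) ∧ ((x1 ∨ F) ∧ x1))
  step 5: x1 ∧ ((T ∨ (F ∧ x0)) ∧ ((x1 ∨ F) ∧ x1))
  step 6: x1 ∧ (T ∧ ((x1 ∨ F) ∧ x1))
  step 7: x1 ∧ ((x1 ∨ F) ∧ x1)
  step 8: x1 ∧ (x1 ∧ x1)
  step 9: x1 ∧ x1
  step 10: x1

Answer: YES — reaches normal form x1 in 10 ≤ 11 steps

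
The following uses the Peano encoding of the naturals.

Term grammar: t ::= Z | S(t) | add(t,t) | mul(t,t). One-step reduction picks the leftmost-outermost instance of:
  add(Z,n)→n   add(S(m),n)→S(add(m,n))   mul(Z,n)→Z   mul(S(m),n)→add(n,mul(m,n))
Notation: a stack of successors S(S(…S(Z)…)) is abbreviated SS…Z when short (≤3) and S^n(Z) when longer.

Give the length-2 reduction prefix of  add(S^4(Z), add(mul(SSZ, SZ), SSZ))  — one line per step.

Answer: after 2 steps: S(S(add(SSZ, add(mul(SSZ, SZ), SSZ))))

Working:
  start: add(S^4(Z), add(mul(SSZ, SZ), SSZ))
  step 1: S(add(SSSZ, add(mul(SSZ, SZ), SSZ)))
  step 2: S(S(add(SSZ, add(mul(SSZ, SZ), SSZ))))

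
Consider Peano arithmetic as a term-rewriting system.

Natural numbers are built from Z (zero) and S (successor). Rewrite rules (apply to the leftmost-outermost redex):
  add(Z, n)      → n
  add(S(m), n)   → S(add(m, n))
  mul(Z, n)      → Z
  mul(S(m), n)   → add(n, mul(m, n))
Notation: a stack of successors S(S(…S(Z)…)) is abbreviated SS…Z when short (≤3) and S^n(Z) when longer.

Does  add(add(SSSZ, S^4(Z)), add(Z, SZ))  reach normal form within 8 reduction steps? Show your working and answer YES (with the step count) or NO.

  start: add(add(SSSZ, S^4(Z)), add(Z, SZ))
  step 1: add(S(add(SSZ, S^4(Z))), add(Z, SZ))
  step 2: S(add(add(SSZ, S^4(Z)), add(Z, SZ)))
  step 3: S(add(S(add(SZ, S^4(Z))), add(Z, SZ)))
  step 4: S(S(add(add(SZ, S^4(Z)), add(Z, SZ))))
  step 5: S(S(add(S(add(Z, S^4(Z))), add(Z, SZ))))
  step 6: S(S(S(add(add(Z, S^4(Z)), add(Z, SZ)))))
  step 7: S(S(S(add(S^4(Z), add(Z, SZ)))))
  step 8: S(S(S(S(add(SSSZ, add(Z, SZ))))))

Answer: NO — after 8 steps the term is S(S(S(S(add(SSSZ, add(Z, SZ)))))), not yet normal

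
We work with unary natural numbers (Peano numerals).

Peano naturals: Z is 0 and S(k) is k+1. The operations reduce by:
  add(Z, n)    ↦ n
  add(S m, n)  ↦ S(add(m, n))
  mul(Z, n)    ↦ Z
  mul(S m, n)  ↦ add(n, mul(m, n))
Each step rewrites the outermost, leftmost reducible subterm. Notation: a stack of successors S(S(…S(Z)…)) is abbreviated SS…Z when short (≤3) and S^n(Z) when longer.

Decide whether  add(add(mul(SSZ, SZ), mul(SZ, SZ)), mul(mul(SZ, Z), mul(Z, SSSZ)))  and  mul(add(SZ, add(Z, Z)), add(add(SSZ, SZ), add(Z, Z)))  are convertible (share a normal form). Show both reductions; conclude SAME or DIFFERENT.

Term A:
  start: add(add(mul(SSZ, SZ), mul(SZ, SZ)), mul(mul(SZ, Z), mul(Z, SSSZ)))
  step 1: add(add(add(SZ, mul(SZ, SZ)), mul(SZ, SZ)), mul(mul(SZ, Z), mul(Z, SSSZ)))
  step 2: add(add(S(add(Z, mul(SZ, SZ))), mul(SZ, SZ)), mul(mul(SZ, Z), mul(Z, SSSZ)))
  step 3: add(S(add(add(Z, mul(SZ, SZ)), mul(SZ, SZ))), mul(mul(SZ, Z), mul(Z, SSSZ)))
  step 4: S(add(add(add(Z, mul(SZ, SZ)), mul(SZ, SZ)), mul(mul(SZ, Z), mul(Z, SSSZ))))
  step 5: S(add(add(mul(SZ, SZ), mul(SZ, SZ)), mul(mul(SZ, Z), mul(Z, SSSZ))))
  step 6: S(add(add(add(SZ, mul(Z, SZ)), mul(SZ, SZ)), mul(mul(SZ, Z), mul(Z, SSSZ))))
  step 7: S(add(add(S(add(Z, mul(Z, SZ))), mul(SZ, SZ)), mul(mul(SZ, Z), mul(Z, SSSZ))))
  step 8: S(add(S(add(add(Z, mul(Z, SZ)), mul(SZ, SZ))), mul(mul(SZ, Z), mul(Z, SSSZ))))
  step 9: S(S(add(add(add(Z, mul(Z, SZ)), mul(SZ, SZ)), mul(mul(SZ, Z), mul(Z, SSSZ)))))
  step 10: S(S(add(add(mul(Z, SZ), mul(SZ, SZ)), mul(mul(SZ, Z), mul(Z, SSSZ)))))
  step 11: S(S(add(add(Z, mul(SZ, SZ)), mul(mul(SZ, Z), mul(Z, SSSZ)))))
  step 12: S(S(add(mul(SZ, SZ), mul(mul(SZ, Z), mul(Z, SSSZ)))))
  step 13: S(S(add(add(SZ, mul(Z, SZ)), mul(mul(SZ, Z), mul(Z, SSSZ)))))
  step 14: S(S(add(S(add(Z, mul(Z, SZ))), mul(mul(SZ, Z), mul(Z, SSSZ)))))
  step 15: S(S(S(add(add(Z, mul(Z, SZ)), mul(mul(SZ, Z), mul(Z, SSSZ))))))
  step 16: S(S(S(add(mul(Z, SZ), mul(mul(SZ, Z), mul(Z, SSSZ))))))
  step 17: S(S(S(add(Z, mul(mul(SZ, Z), mul(Z, SSSZ))))))
  step 18: S(S(S(mul(mul(SZ, Z), mul(Z, SSSZ)))))
  step 19: S(S(S(mul(add(Z, mul(Z, Z)), mul(Z, SSSZ)))))
  step 20: S(S(S(mul(mul(Z, Z), mul(Z, SSSZ)))))
  step 21: S(S(S(mul(Z, mul(Z, SSSZ)))))
  step 22: SSSZ

Term B:
  start: mul(add(SZ, add(Z, Z)), add(add(SSZ, SZ), add(Z, Z)))
  step 1: mul(S(add(Z, add(Z, Z))), add(add(SSZ, SZ), add(Z, Z)))
  step 2: add(add(add(SSZ, SZ), add(Z, Z)), mul(add(Z, add(Z, Z)), add(add(SSZ, SZ), add(Z, Z))))
  step 3: add(add(S(add(SZ, SZ)), add(Z, Z)), mul(add(Z, add(Z, Z)), add(add(SSZ, SZ), add(Z, Z))))
  step 4: add(S(add(add(SZ, SZ), add(Z, Z))), mul(add(Z, add(Z, Z)), add(add(SSZ, SZ), add(Z, Z))))
  step 5: S(add(add(add(SZ, SZ), add(Z, Z)), mul(add(Z, add(Z, Z)), add(add(SSZ, SZ), add(Z, Z)))))
  step 6: S(add(add(S(add(Z, SZ)), add(Z, Z)), mul(add(Z, add(Z, Z)), add(add(SSZ, SZ), add(Z, Z)))))
  step 7: S(add(S(add(add(Z, SZ), add(Z, Z))), mul(add(Z, add(Z, Z)), add(add(SSZ, SZ), add(Z, Z)))))
  step 8: S(S(add(add(add(Z, SZ), add(Z, Z)), mul(add(Z, add(Z, Z)), add(add(SSZ, SZ), add(Z, Z))))))
  step 9: S(S(add(add(SZ, add(Z, Z)), mul(add(Z, add(Z, Z)), add(add(SSZ, SZ), add(Z, Z))))))
  step 10: S(S(add(S(add(Z, add(Z, Z))), mul(add(Z, add(Z, Z)), add(add(SSZ, SZ), add(Z, Z))))))
  step 11: S(S(S(add(add(Z, add(Z, Z)), mul(add(Z, add(Z, Z)), add(add(SSZ, SZ), add(Z, Z)))))))
  step 12: S(S(S(add(add(Z, Z), mul(add(Z, add(Z, Z)), add(add(SSZ, SZ), add(Z, Z)))))))
  step 13: S(S(S(add(Z, mul(add(Z, add(Z, Z)), add(add(SSZ, SZ), add(Z, Z)))))))
  step 14: S(S(S(mul(add(Z, add(Z, Z)), add(add(SSZ, SZ), add(Z, Z))))))
  step 15: S(S(S(mul(add(Z, Z), add(add(SSZ, SZ), add(Z, Z))))))
  step 16: S(S(S(mul(Z, add(add(SSZ, SZ), add(Z, Z))))))
  step 17: SSSZ

Answer: SAME — A ⇓ SSSZ, B ⇓ SSSZ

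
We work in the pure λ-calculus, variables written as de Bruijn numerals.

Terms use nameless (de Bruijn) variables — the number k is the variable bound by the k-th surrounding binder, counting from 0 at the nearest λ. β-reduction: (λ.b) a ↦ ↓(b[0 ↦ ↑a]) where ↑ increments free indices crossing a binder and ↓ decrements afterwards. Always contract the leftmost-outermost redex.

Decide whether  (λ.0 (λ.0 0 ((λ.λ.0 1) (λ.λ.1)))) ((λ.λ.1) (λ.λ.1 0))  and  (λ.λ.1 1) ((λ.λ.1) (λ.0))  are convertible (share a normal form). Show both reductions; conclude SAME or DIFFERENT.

Term A:
  start: (λ.0 (λ.0 0 ((λ.λ.0 1) (λ.λ.1)))) ((λ.λ.1) (λ.λ.1 0))
  [1] (λ.λ.1) (λ.λ.1 0) (λ.0 0 ((λ.λ.0 1) (λ.λ.1)))
  [2] (λ.λ.λ.1 0) (λ.0 0 ((λ.λ.0 1) (λ.λ.1)))
  [3] λ.λ.1 0

Term B:
  start: (λ.λ.1 1) ((λ.λ.1) (λ.0))
  [1] λ.(λ.λ.1) (λ.0) ((λ.λ.1) (λ.0))
  [2] λ.(λ.λ.0) ((λ.λ.1) (λ.0))
  [3] λ.λ.0

Answer: DIFFERENT — A ⇓ λ.λ.1 0, B ⇓ λ.λ.0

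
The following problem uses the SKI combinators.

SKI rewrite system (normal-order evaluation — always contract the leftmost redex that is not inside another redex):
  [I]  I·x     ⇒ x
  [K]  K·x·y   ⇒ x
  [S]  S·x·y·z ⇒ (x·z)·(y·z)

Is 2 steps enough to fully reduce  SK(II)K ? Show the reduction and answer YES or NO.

Answer: YES — reaches normal form K in 2 ≤ 2 steps

Derivation:
  start: SK(II)K
  →1  KK(IIK)
  →2  K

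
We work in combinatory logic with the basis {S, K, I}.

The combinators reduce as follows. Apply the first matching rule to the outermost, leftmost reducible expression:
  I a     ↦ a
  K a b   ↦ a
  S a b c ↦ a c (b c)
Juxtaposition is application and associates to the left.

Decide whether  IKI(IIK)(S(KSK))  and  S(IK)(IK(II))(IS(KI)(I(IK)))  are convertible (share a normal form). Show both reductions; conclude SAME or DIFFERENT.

Term A:
  start: IKI(IIK)(S(KSK))
  step 1: KI(IIK)(S(KSK))
  step 2: I(S(KSK))
  step 3: S(KSK)
  step 4: SS

Term B:
  start: S(IK)(IK(II))(IS(KI)(I(IK)))
  step 1: IK(IS(KI)(I(IK)))(IK(II)(IS(KI)(I(IK))))
  step 2: K(IS(KI)(I(IK)))(IK(II)(IS(KI)(I(IK))))
  step 3: IS(KI)(I(IK))
  step 4: S(KI)(I(IK))
  step 5: S(KI)(IK)
  step 6: S(KI)K

Answer: DIFFERENT — A ⇓ SS, B ⇓ S(KI)K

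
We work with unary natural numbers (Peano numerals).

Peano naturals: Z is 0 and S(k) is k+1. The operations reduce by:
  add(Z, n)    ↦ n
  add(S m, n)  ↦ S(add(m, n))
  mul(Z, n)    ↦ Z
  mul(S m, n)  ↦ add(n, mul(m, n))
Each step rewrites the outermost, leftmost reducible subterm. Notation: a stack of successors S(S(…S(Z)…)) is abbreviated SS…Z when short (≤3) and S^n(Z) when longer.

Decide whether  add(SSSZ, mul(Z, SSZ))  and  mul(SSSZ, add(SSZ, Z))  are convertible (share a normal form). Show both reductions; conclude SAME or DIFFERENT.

Term A:
  start: add(SSSZ, mul(Z, SSZ))
  step 1: S(add(SSZ, mul(Z, SSZ)))
  step 2: S(S(add(SZ, mul(Z, SSZ))))
  step 3: S(S(S(add(Z, mul(Z, SSZ)))))
  step 4: S(S(S(mul(Z, SSZ))))
  step 5: SSSZ

Term B:
  start: mul(SSSZ, add(SSZ, Z))
  step 1: add(add(SSZ, Z), mul(SSZ, add(SSZ, Z)))
  step 2: add(S(add(SZ, Z)), mul(SSZ, add(SSZ, Z)))
  step 3: S(add(add(SZ, Z), mul(SSZ, add(SSZ, Z))))
  step 4: S(add(S(add(Z, Z)), mul(SSZ, add(SSZ, Z))))
  step 5: S(S(add(add(Z, Z), mul(SSZ, add(SSZ, Z)))))
  step 6: S(S(add(Z, mul(SSZ, add(SSZ, Z)))))
  step 7: S(S(mul(SSZ, add(SSZ, Z))))
  step 8: S(S(add(add(SSZ, Z), mul(SZ, add(SSZ, Z)))))
  step 9: S(S(add(S(add(SZ, Z)), mul(SZ, add(SSZ, Z)))))
  step 10: S(S(S(add(add(SZ, Z), mul(SZ, add(SSZ, Z))))))
  step 11: S(S(S(add(S(add(Z, Z)), mul(SZ, add(SSZ, Z))))))
  step 12: S(S(S(S(add(add(Z, Z), mul(SZ, add(SSZ, Z)))))))
  step 13: S(S(S(S(add(Z, mul(SZ, add(SSZ, Z)))))))
  step 14: S(S(S(S(mul(SZ, add(SSZ, Z))))))
  step 15: S(S(S(S(add(add(SSZ, Z), mul(Z, add(SSZ, Z)))))))
  step 16: S(S(S(S(add(S(add(SZ, Z)), mul(Z, add(SSZ, Z)))))))
  step 17: S(S(S(S(S(add(add(SZ, Z), mul(Z, add(SSZ, Z))))))))
  step 18: S(S(S(S(S(add(S(add(Z, Z)), mul(Z, add(SSZ, Z))))))))
  step 19: S(S(S(S(S(S(add(add(Z, Z), mul(Z, add(SSZ, Z)))))))))
  step 20: S(S(S(S(S(S(add(Z, mul(Z, add(SSZ, Z)))))))))
  step 21: S(S(S(S(S(S(mul(Z, add(SSZ, Z))))))))
  step 22: S^6(Z)

Answer: DIFFERENT — A ⇓ SSSZ, B ⇓ S^6(Z)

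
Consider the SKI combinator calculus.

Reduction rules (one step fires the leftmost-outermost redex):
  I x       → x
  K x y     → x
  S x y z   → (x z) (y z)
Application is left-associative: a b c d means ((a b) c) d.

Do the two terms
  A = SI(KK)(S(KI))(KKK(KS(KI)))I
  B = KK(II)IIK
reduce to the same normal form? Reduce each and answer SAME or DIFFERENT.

Answer: DIFFERENT — A ⇓ KS, B ⇓ K

Reduction:
Term A:
  start: SI(KK)(S(KI))(KKK(KS(KI)))I
  [1] I(S(KI))(KK(S(KI)))(KKK(KS(KI)))I
  [2] S(KI)(KK(S(KI)))(KKK(KS(KI)))I
  [3] KI(KKK(KS(KI)))(KK(S(KI))(KKK(KS(KI))))I
  [4] I(KK(S(KI))(KKK(KS(KI))))I
  [5] KK(S(KI))(KKK(KS(KI)))I
  [6] K(KKK(KS(KI)))I
  [7] KKK(KS(KI))
  [8] K(KS(KI))
  [9] KS

Term B:
  start: KK(II)IIK
  [1] KIIK
  [2] IK
  [3] K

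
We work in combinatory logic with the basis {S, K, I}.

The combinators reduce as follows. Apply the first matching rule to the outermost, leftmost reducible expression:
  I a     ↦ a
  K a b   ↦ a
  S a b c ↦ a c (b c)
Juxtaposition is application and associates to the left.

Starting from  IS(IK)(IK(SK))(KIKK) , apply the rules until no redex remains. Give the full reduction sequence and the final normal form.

  start: IS(IK)(IK(SK))(KIKK)
  [1] S(IK)(IK(SK))(KIKK)
  [2] IK(KIKK)(IK(SK)(KIKK))
  [3] K(KIKK)(IK(SK)(KIKK))
  [4] KIKK
  [5] IK
  [6] K

Answer: normal form = K  (in 6 steps)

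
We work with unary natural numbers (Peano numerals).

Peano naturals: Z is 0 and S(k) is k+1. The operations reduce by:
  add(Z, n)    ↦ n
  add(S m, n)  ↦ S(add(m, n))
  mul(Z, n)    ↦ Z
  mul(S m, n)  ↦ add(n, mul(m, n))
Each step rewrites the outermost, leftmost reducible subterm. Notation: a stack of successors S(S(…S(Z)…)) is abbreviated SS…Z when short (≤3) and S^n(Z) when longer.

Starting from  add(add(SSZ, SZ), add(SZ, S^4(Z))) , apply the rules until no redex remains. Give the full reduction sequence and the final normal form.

Answer: normal form = S^8(Z)  (in 9 steps)

Reduction:
  start: add(add(SSZ, SZ), add(SZ, S^4(Z)))
  [1] add(S(add(SZ, SZ)), add(SZ, S^4(Z)))
  [2] S(add(add(SZ, SZ), add(SZ, S^4(Z))))
  [3] S(add(S(add(Z, SZ)), add(SZ, S^4(Z))))
  [4] S(S(add(add(Z, SZ), add(SZ, S^4(Z)))))
  [5] S(S(add(SZ, add(SZ, S^4(Z)))))
  [6] S(S(S(add(Z, add(SZ, S^4(Z))))))
  [7] S(S(S(add(SZ, S^4(Z)))))
  [8] S(S(S(S(add(Z, S^4(Z))))))
  [9] S^8(Z)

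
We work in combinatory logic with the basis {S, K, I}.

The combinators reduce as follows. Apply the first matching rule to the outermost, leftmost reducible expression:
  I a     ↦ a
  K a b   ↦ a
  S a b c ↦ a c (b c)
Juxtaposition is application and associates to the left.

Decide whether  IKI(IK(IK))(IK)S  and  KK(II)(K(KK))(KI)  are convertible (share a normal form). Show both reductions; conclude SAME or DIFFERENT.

Answer: DIFFERENT — A ⇓ KS, B ⇓ K(KK)

Derivation:
Term A:
  start: IKI(IK(IK))(IK)S
  step 1: KI(IK(IK))(IK)S
  step 2: I(IK)S
  step 3: IKS
  step 4: KS

Term B:
  start: KK(II)(K(KK))(KI)
  step 1: K(K(KK))(KI)
  step 2: K(KK)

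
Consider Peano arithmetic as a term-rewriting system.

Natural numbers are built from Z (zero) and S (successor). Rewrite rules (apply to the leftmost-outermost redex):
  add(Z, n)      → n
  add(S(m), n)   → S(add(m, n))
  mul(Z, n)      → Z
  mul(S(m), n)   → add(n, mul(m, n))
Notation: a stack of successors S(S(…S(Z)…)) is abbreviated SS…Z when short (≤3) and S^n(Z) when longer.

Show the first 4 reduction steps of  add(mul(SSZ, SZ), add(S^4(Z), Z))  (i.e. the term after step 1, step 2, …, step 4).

  start: add(mul(SSZ, SZ), add(S^4(Z), Z))
  →1  add(add(SZ, mul(SZ, SZ)), add(S^4(Z), Z))
  →2  add(S(add(Z, mul(SZ, SZ))), add(S^4(Z), Z))
  →3  S(add(add(Z, mul(SZ, SZ)), add(S^4(Z), Z)))
  →4  S(add(mul(SZ, SZ), add(S^4(Z), Z)))

Answer: after 4 steps: S(add(mul(SZ, SZ), add(S^4(Z), Z)))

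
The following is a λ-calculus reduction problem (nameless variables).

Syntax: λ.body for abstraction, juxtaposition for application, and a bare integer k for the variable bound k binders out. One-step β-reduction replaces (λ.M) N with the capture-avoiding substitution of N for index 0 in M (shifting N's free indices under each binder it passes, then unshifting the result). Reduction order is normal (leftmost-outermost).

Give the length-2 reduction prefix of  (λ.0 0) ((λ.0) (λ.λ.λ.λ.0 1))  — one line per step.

Answer: after 2 steps: (λ.λ.λ.λ.0 1) ((λ.0) (λ.λ.λ.λ.0 1))

Reduction:
  start: (λ.0 0) ((λ.0) (λ.λ.λ.λ.0 1))
  [1] (λ.0) (λ.λ.λ.λ.0 1) ((λ.0) (λ.λ.λ.λ.0 1))
  [2] (λ.λ.λ.λ.0 1) ((λ.0) (λ.λ.λ.λ.0 1))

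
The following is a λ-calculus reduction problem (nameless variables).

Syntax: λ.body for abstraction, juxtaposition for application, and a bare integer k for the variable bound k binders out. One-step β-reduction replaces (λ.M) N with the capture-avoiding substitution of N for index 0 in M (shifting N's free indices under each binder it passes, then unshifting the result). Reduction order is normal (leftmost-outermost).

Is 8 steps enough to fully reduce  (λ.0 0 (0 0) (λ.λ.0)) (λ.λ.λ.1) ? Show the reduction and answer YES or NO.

  start: (λ.0 0 (0 0) (λ.λ.0)) (λ.λ.λ.1)
  [1] (λ.λ.λ.1) (λ.λ.λ.1) ((λ.λ.λ.1) (λ.λ.λ.1)) (λ.λ.0)
  [2] (λ.λ.1) ((λ.λ.λ.1) (λ.λ.λ.1)) (λ.λ.0)
  [3] (λ.(λ.λ.λ.1) (λ.λ.λ.1)) (λ.λ.0)
  [4] (λ.λ.λ.1) (λ.λ.λ.1)
  [5] λ.λ.1

Answer: YES — reaches normal form λ.λ.1 in 5 ≤ 8 steps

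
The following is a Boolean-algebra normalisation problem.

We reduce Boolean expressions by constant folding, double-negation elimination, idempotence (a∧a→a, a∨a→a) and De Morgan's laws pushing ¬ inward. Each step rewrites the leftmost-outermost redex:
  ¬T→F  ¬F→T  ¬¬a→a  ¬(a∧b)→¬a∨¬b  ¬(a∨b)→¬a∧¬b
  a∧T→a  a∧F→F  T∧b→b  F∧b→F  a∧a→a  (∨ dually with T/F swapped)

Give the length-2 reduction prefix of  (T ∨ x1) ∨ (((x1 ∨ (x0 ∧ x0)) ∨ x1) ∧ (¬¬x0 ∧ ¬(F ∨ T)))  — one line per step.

  start: (T ∨ x1) ∨ (((x1 ∨ (x0 ∧ x0)) ∨ x1) ∧ (¬¬x0 ∧ ¬(F ∨ T)))
  [1] T ∨ (((x1 ∨ (x0 ∧ x0)) ∨ x1) ∧ (¬¬x0 ∧ ¬(F ∨ T)))
  [2] T

Answer: after 2 steps: T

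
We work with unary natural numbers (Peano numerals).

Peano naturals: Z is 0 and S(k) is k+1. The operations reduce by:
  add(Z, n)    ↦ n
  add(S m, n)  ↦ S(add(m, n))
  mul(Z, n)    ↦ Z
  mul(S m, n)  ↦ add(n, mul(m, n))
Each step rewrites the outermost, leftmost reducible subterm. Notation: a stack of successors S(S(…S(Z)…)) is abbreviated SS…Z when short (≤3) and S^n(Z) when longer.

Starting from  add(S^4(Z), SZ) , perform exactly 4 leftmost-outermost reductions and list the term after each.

Answer: after 4 steps: S(S(S(S(add(Z, SZ)))))

Derivation:
  start: add(S^4(Z), SZ)
  step 1: S(add(SSSZ, SZ))
  step 2: S(S(add(SSZ, SZ)))
  step 3: S(S(S(add(SZ, SZ))))
  step 4: S(S(S(S(add(Z, SZ)))))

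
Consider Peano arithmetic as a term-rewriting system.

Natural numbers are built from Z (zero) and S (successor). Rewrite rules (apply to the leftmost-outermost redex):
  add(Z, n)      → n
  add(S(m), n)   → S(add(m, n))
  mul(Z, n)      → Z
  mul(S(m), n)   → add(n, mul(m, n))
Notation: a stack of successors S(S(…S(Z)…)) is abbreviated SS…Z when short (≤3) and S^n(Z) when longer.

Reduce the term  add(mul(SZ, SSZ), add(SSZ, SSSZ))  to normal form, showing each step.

  start: add(mul(SZ, SSZ), add(SSZ, SSSZ))
  step 1: add(add(SSZ, mul(Z, SSZ)), add(SSZ, SSSZ))
  step 2: add(S(add(SZ, mul(Z, SSZ))), add(SSZ, SSSZ))
  step 3: S(add(add(SZ, mul(Z, SSZ)), add(SSZ, SSSZ)))
  step 4: S(add(S(add(Z, mul(Z, SSZ))), add(SSZ, SSSZ)))
  step 5: S(S(add(add(Z, mul(Z, SSZ)), add(SSZ, SSSZ))))
  step 6: S(S(add(mul(Z, SSZ), add(SSZ, SSSZ))))
  step 7: S(S(add(Z, add(SSZ, SSSZ))))
  step 8: S(S(add(SSZ, SSSZ)))
  step 9: S(S(S(add(SZ, SSSZ))))
  step 10: S(S(S(S(add(Z, SSSZ)))))
  step 11: S^7(Z)

Answer: normal form = S^7(Z)  (in 11 steps)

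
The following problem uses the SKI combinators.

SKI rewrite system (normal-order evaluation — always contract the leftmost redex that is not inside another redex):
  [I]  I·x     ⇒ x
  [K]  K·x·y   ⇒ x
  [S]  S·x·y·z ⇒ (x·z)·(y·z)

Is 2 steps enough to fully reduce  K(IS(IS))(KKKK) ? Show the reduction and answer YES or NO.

  start: K(IS(IS))(KKKK)
  →1  IS(IS)
  →2  S(IS)

Answer: NO — after 2 steps the term is S(IS), not yet normal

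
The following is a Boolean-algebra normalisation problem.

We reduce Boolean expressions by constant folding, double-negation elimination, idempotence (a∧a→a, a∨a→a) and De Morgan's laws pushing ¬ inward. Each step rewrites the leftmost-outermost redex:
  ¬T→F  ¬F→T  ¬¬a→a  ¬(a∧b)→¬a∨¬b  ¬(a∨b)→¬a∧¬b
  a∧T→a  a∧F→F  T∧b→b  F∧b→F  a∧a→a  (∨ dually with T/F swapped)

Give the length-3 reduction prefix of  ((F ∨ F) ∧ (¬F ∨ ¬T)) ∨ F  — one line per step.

  start: ((F ∨ F) ∧ (¬F ∨ ¬T)) ∨ F
  step 1: (F ∨ F) ∧ (¬F ∨ ¬T)
  step 2: F ∧ (¬F ∨ ¬T)
  step 3: F

Answer: after 3 steps: F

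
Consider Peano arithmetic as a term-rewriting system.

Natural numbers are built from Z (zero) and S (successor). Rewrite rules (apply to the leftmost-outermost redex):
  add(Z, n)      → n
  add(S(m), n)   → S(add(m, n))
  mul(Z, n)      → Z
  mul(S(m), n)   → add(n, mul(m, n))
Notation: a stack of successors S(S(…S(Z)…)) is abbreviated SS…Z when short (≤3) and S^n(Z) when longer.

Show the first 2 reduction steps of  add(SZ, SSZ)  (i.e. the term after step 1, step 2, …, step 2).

Answer: after 2 steps: SSSZ

Working:
  start: add(SZ, SSZ)
  →1  S(add(Z, SSZ))
  →2  SSSZ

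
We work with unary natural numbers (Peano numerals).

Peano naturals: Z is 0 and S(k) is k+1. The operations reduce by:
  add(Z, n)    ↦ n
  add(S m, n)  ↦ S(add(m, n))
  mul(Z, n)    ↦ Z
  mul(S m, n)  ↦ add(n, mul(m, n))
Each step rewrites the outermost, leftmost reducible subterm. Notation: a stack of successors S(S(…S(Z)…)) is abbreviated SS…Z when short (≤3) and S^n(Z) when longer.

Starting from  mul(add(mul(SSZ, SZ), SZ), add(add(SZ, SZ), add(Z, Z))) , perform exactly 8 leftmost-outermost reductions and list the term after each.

  start: mul(add(mul(SSZ, SZ), SZ), add(add(SZ, SZ), add(Z, Z)))
  →1  mul(add(add(SZ, mul(SZ, SZ)), SZ), add(add(SZ, SZ), add(Z, Z)))
  →2  mul(add(S(add(Z, mul(SZ, SZ))), SZ), add(add(SZ, SZ), add(Z, Z)))
  →3  mul(S(add(add(Z, mul(SZ, SZ)), SZ)), add(add(SZ, SZ), add(Z, Z)))
  →4  add(add(add(SZ, SZ), add(Z, Z)), mul(add(add(Z, mul(SZ, SZ)), SZ), add(add(SZ, SZ), add(Z, Z))))
  →5  add(add(S(add(Z, SZ)), add(Z, Z)), mul(add(add(Z, mul(SZ, SZ)), SZ), add(add(SZ, SZ), add(Z, Z))))
  →6  add(S(add(add(Z, SZ), add(Z, Z))), mul(add(add(Z, mul(SZ, SZ)), SZ), add(add(SZ, SZ), add(Z, Z))))
  →7  S(add(add(add(Z, SZ), add(Z, Z)), mul(add(add(Z, mul(SZ, SZ)), SZ), add(add(SZ, SZ), add(Z, Z)))))
  →8  S(add(add(SZ, add(Z, Z)), mul(add(add(Z, mul(SZ, SZ)), SZ), add(add(SZ, SZ), add(Z, Z)))))

Answer: after 8 steps: S(add(add(SZ, add(Z, Z)), mul(add(add(Z, mul(SZ, SZ)), SZ), add(add(SZ, SZ), add(Z, Z)))))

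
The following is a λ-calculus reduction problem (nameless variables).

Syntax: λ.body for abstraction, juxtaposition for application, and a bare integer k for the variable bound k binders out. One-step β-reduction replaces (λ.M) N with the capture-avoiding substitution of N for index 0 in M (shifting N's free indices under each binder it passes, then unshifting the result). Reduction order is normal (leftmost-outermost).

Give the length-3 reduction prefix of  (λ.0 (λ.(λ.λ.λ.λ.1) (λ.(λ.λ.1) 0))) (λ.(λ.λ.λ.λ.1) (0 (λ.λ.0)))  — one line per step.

Answer: after 3 steps: λ.λ.λ.1

Reduction:
  start: (λ.0 (λ.(λ.λ.λ.λ.1) (λ.(λ.λ.1) 0))) (λ.(λ.λ.λ.λ.1) (0 (λ.λ.0)))
  →1  (λ.(λ.λ.λ.λ.1) (0 (λ.λ.0))) (λ.(λ.λ.λ.λ.1) (λ.(λ.λ.1) 0))
  →2  (λ.λ.λ.λ.1) ((λ.(λ.λ.λ.λ.1) (λ.(λ.λ.1) 0)) (λ.λ.0))
  →3  λ.λ.λ.1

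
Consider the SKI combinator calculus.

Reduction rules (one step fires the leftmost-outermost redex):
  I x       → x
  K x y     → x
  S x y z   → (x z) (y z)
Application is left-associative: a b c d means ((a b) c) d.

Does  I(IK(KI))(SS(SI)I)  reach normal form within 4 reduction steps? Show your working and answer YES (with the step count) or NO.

Answer: YES — reaches normal form KI in 3 ≤ 4 steps

Derivation:
  start: I(IK(KI))(SS(SI)I)
  →1  IK(KI)(SS(SI)I)
  →2  K(KI)(SS(SI)I)
  →3  KI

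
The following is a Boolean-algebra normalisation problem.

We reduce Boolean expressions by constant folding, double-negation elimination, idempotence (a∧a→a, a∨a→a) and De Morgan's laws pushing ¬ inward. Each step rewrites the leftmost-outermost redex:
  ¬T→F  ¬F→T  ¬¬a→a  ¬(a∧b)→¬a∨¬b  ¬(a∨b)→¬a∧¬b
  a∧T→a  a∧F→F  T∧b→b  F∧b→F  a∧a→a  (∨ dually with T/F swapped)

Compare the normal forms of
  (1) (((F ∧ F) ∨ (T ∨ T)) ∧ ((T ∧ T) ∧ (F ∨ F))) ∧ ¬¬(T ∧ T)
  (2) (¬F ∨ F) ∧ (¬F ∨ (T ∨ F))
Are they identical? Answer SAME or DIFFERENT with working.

Answer: DIFFERENT — A ⇓ F, B ⇓ T

Reduction:
Term A:
  start: (((F ∧ F) ∨ (T ∨ T)) ∧ ((T ∧ T) ∧ (F ∨ F))) ∧ ¬¬(T ∧ T)
  [1] ((F ∨ (T ∨ T)) ∧ ((T ∧ T) ∧ (F ∨ F))) ∧ ¬¬(T ∧ T)
  [2] ((T ∨ T) ∧ ((T ∧ T) ∧ (F ∨ F))) ∧ ¬¬(T ∧ T)
  [3] (T ∧ ((T ∧ T) ∧ (F ∨ F))) ∧ ¬¬(T ∧ T)
  [4] ((T ∧ T) ∧ (F ∨ F)) ∧ ¬¬(T ∧ T)
  [5] (T ∧ (F ∨ F)) ∧ ¬¬(T ∧ T)
  [6] (F ∨ F) ∧ ¬¬(T ∧ T)
  [7] F ∧ ¬¬(T ∧ T)
  [8] F

Term B:
  start: (¬F ∨ F) ∧ (¬F ∨ (T ∨ F))
  [1] ¬F ∧ (¬F ∨ (T ∨ F))
  [2] T ∧ (¬F ∨ (T ∨ F))
  [3] ¬F ∨ (T ∨ F)
  [4] T ∨ (T ∨ F)
  [5] T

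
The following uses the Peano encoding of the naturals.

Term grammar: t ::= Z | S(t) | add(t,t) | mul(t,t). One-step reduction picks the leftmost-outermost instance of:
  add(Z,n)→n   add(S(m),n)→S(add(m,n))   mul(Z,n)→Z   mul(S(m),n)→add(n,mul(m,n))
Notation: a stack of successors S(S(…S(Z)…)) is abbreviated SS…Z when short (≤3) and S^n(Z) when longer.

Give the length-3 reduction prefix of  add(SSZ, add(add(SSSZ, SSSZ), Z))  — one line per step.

  start: add(SSZ, add(add(SSSZ, SSSZ), Z))
  [1] S(add(SZ, add(add(SSSZ, SSSZ), Z)))
  [2] S(S(add(Z, add(add(SSSZ, SSSZ), Z))))
  [3] S(S(add(add(SSSZ, SSSZ), Z)))

Answer: after 3 steps: S(S(add(add(SSSZ, SSSZ), Z)))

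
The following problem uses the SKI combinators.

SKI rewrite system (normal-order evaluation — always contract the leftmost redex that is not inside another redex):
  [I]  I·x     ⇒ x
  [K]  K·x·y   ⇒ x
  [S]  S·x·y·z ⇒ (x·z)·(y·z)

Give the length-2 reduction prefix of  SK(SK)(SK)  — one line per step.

  start: SK(SK)(SK)
  [1] K(SK)(SK(SK))
  [2] SK

Answer: after 2 steps: SK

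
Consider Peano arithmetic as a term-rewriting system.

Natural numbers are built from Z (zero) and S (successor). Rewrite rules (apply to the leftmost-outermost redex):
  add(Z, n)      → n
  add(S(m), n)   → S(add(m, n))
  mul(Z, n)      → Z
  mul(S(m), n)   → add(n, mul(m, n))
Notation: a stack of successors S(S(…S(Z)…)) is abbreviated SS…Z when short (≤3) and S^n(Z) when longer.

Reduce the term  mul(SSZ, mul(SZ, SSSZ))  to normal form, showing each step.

Answer: normal form = S^6(Z)  (in 23 steps)

Reduction:
  start: mul(SSZ, mul(SZ, SSSZ))
  [1] add(mul(SZ, SSSZ), mul(SZ, mul(SZ, SSSZ)))
  [2] add(add(SSSZ, mul(Z, SSSZ)), mul(SZ, mul(SZ, SSSZ)))
  [3] add(S(add(SSZ, mul(Z, SSSZ))), mul(SZ, mul(SZ, SSSZ)))
  [4] S(add(add(SSZ, mul(Z, SSSZ)), mul(SZ, mul(SZ, SSSZ))))
  [5] S(add(S(add(SZ, mul(Z, SSSZ))), mul(SZ, mul(SZ, SSSZ))))
  [6] S(S(add(add(SZ, mul(Z, SSSZ)), mul(SZ, mul(SZ, SSSZ)))))
  [7] S(S(add(S(add(Z, mul(Z, SSSZ))), mul(SZ, mul(SZ, SSSZ)))))
  [8] S(S(S(add(add(Z, mul(Z, SSSZ)), mul(SZ, mul(SZ, SSSZ))))))
  [9] S(S(S(add(mul(Z, SSSZ), mul(SZ, mul(SZ, SSSZ))))))
  [10] S(S(S(add(Z, mul(SZ, mul(SZ, SSSZ))))))
  [11] S(S(S(mul(SZ, mul(SZ, SSSZ)))))
  [12] S(S(S(add(mul(SZ, SSSZ), mul(Z, mul(SZ, SSSZ))))))
  [13] S(S(S(add(add(SSSZ, mul(Z, SSSZ)), mul(Z, mul(SZ, SSSZ))))))
  [14] S(S(S(add(S(add(SSZ, mul(Z, SSSZ))), mul(Z, mul(SZ, SSSZ))))))
  [15] S(S(S(S(add(add(SSZ, mul(Z, SSSZ)), mul(Z, mul(SZ, SSSZ)))))))
  [16] S(S(S(S(add(S(add(SZ, mul(Z, SSSZ))), mul(Z, mul(SZ, SSSZ)))))))
  [17] S(S(S(S(S(add(add(SZ, mul(Z, SSSZ)), mul(Z, mul(SZ, SSSZ))))))))
  [18] S(S(S(S(S(add(S(add(Z, mul(Z, SSSZ))), mul(Z, mul(SZ, SSSZ))))))))
  [19] S(S(S(S(S(S(add(add(Z, mul(Z, SSSZ)), mul(Z, mul(SZ, SSSZ)))))))))
  [20] S(S(S(S(S(S(add(mul(Z, SSSZ), mul(Z, mul(SZ, SSSZ)))))))))
  [21] S(S(S(S(S(S(add(Z, mul(Z, mul(SZ, SSSZ)))))))))
  [22] S(S(S(S(S(S(mul(Z, mul(SZ, SSSZ))))))))
  [23] S^6(Z)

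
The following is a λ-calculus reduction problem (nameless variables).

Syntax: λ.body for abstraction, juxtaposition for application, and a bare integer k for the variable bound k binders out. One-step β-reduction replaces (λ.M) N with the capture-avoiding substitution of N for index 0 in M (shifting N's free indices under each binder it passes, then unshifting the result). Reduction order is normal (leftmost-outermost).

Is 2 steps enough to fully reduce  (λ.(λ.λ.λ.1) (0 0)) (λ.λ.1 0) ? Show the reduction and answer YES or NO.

Answer: YES — reaches normal form λ.λ.1 in 2 ≤ 2 steps

Working:
  start: (λ.(λ.λ.λ.1) (0 0)) (λ.λ.1 0)
  →1  (λ.λ.λ.1) ((λ.λ.1 0) (λ.λ.1 0))
  →2  λ.λ.1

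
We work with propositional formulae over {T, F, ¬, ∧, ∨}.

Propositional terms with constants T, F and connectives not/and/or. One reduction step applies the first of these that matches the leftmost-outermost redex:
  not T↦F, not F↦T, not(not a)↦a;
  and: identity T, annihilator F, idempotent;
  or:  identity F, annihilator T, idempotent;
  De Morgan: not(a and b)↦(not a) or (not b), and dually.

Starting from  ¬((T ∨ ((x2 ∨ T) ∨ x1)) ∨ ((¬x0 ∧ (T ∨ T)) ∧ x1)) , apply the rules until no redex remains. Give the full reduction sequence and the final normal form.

  start: ¬((T ∨ ((x2 ∨ T) ∨ x1)) ∨ ((¬x0 ∧ (T ∨ T)) ∧ x1))
  step 1: ¬(T ∨ ((x2 ∨ T) ∨ x1)) ∧ ¬((¬x0 ∧ (T ∨ T)) ∧ x1)
  step 2: (¬T ∧ ¬((x2 ∨ T) ∨ x1)) ∧ ¬((¬x0 ∧ (T ∨ T)) ∧ x1)
  step 3: (F ∧ ¬((x2 ∨ T) ∨ x1)) ∧ ¬((¬x0 ∧ (T ∨ T)) ∧ x1)
  step 4: F ∧ ¬((¬x0 ∧ (T ∨ T)) ∧ x1)
  step 5: F

Answer: normal form = F  (in 5 steps)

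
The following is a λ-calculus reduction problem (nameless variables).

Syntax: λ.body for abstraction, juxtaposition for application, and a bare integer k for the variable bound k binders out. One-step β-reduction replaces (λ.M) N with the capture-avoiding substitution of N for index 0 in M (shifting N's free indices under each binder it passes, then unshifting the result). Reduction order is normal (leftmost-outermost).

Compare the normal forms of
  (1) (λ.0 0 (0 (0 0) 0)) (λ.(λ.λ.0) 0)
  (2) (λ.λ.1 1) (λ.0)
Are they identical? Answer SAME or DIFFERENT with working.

Answer: SAME — A ⇓ λ.λ.0, B ⇓ λ.λ.0

Reduction:
Term A:
  start: (λ.0 0 (0 (0 0) 0)) (λ.(λ.λ.0) 0)
  →1  (λ.(λ.λ.0) 0) (λ.(λ.λ.0) 0) ((λ.(λ.λ.0) 0) ((λ.(λ.λ.0) 0) (λ.(λ.λ.0) 0)) (λ.(λ.λ.0) 0))
  →2  (λ.λ.0) (λ.(λ.λ.0) 0) ((λ.(λ.λ.0) 0) ((λ.(λ.λ.0) 0) (λ.(λ.λ.0) 0)) (λ.(λ.λ.0) 0))
  →3  (λ.0) ((λ.(λ.λ.0) 0) ((λ.(λ.λ.0) 0) (λ.(λ.λ.0) 0)) (λ.(λ.λ.0) 0))
  →4  (λ.(λ.λ.0) 0) ((λ.(λ.λ.0) 0) (λ.(λ.λ.0) 0)) (λ.(λ.λ.0) 0)
  →5  (λ.λ.0) ((λ.(λ.λ.0) 0) (λ.(λ.λ.0) 0)) (λ.(λ.λ.0) 0)
  →6  (λ.0) (λ.(λ.λ.0) 0)
  →7  λ.(λ.λ.0) 0
  →8  λ.λ.0

Term B:
  start: (λ.λ.1 1) (λ.0)
  →1  λ.(λ.0) (λ.0)
  →2  λ.λ.0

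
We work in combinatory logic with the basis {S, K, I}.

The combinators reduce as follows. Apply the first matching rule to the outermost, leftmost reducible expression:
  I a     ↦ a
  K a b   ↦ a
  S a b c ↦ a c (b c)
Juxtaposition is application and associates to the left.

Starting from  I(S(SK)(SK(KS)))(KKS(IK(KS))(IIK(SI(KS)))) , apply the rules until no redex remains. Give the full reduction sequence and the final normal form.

Answer: normal form = K(KS)  (in 9 steps)

Working:
  start: I(S(SK)(SK(KS)))(KKS(IK(KS))(IIK(SI(KS))))
  [1] S(SK)(SK(KS))(KKS(IK(KS))(IIK(SI(KS))))
  [2] SK(KKS(IK(KS))(IIK(SI(KS))))(SK(KS)(KKS(IK(KS))(IIK(SI(KS)))))
  [3] K(SK(KS)(KKS(IK(KS))(IIK(SI(KS)))))(KKS(IK(KS))(IIK(SI(KS)))(SK(KS)(KKS(IK(KS))(IIK(SI(KS))))))
  [4] SK(KS)(KKS(IK(KS))(IIK(SI(KS))))
  [5] K(KKS(IK(KS))(IIK(SI(KS))))(KS(KKS(IK(KS))(IIK(SI(KS)))))
  [6] KKS(IK(KS))(IIK(SI(KS)))
  [7] K(IK(KS))(IIK(SI(KS)))
  [8] IK(KS)
  [9] K(KS)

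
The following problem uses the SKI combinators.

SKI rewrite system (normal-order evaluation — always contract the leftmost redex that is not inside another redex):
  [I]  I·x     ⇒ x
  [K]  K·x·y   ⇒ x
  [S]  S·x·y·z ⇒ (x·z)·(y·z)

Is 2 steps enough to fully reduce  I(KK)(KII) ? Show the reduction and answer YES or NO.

  start: I(KK)(KII)
  step 1: KK(KII)
  step 2: K

Answer: YES — reaches normal form K in 2 ≤ 2 steps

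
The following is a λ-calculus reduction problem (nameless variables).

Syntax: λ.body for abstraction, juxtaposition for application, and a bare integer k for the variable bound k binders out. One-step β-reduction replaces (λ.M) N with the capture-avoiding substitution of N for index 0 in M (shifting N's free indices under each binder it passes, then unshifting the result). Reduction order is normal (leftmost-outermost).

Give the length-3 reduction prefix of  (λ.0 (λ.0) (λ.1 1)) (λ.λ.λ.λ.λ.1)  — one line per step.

Answer: after 3 steps: λ.λ.λ.1

Working:
  start: (λ.0 (λ.0) (λ.1 1)) (λ.λ.λ.λ.λ.1)
  step 1: (λ.λ.λ.λ.λ.1) (λ.0) (λ.(λ.λ.λ.λ.λ.1) (λ.λ.λ.λ.λ.1))
  step 2: (λ.λ.λ.λ.1) (λ.(λ.λ.λ.λ.λ.1) (λ.λ.λ.λ.λ.1))
  step 3: λ.λ.λ.1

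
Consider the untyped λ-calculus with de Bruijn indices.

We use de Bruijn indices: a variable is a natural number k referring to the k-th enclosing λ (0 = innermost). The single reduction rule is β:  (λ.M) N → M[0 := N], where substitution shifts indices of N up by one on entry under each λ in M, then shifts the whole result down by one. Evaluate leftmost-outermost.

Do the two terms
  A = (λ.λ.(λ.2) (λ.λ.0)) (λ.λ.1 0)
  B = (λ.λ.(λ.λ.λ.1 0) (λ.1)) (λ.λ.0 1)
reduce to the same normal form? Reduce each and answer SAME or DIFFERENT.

Answer: SAME — A ⇓ λ.λ.λ.1 0, B ⇓ λ.λ.λ.1 0

Working:
Term A:
  start: (λ.λ.(λ.2) (λ.λ.0)) (λ.λ.1 0)
  →1  λ.(λ.λ.λ.1 0) (λ.λ.0)
  →2  λ.λ.λ.1 0

Term B:
  start: (λ.λ.(λ.λ.λ.1 0) (λ.1)) (λ.λ.0 1)
  →1  λ.(λ.λ.λ.1 0) (λ.1)
  →2  λ.λ.λ.1 0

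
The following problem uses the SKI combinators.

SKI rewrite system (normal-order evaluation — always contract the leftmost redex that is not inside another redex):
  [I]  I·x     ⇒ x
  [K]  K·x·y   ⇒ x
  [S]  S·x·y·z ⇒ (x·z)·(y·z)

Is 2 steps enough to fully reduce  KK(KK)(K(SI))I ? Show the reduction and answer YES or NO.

  start: KK(KK)(K(SI))I
  →1  K(K(SI))I
  →2  K(SI)

Answer: YES — reaches normal form K(SI) in 2 ≤ 2 steps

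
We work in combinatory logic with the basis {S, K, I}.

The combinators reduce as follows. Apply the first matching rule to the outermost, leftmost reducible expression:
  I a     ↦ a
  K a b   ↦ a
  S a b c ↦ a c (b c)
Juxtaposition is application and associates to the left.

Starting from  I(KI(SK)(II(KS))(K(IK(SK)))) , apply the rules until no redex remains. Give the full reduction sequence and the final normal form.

Answer: normal form = S  (in 6 steps)

Working:
  start: I(KI(SK)(II(KS))(K(IK(SK))))
  step 1: KI(SK)(II(KS))(K(IK(SK)))
  step 2: I(II(KS))(K(IK(SK)))
  step 3: II(KS)(K(IK(SK)))
  step 4: I(KS)(K(IK(SK)))
  step 5: KS(K(IK(SK)))
  step 6: S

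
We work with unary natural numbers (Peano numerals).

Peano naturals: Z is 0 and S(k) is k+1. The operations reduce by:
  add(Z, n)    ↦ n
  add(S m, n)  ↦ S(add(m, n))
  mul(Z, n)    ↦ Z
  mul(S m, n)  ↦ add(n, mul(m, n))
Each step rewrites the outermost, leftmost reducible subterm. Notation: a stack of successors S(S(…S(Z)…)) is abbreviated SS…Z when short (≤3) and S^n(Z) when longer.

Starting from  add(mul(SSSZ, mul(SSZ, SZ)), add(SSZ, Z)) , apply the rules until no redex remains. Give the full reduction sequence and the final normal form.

Answer: normal form = S^8(Z)  (in 44 steps)

Reduction:
  start: add(mul(SSSZ, mul(SSZ, SZ)), add(SSZ, Z))
  step 1: add(add(mul(SSZ, SZ), mul(SSZ, mul(SSZ, SZ))), add(SSZ, Z))
  step 2: add(add(add(SZ, mul(SZ, SZ)), mul(SSZ, mul(SSZ, SZ))), add(SSZ, Z))
  step 3: add(add(S(add(Z, mul(SZ, SZ))), mul(SSZ, mul(SSZ, SZ))), add(SSZ, Z))
  step 4: add(S(add(add(Z, mul(SZ, SZ)), mul(SSZ, mul(SSZ, SZ)))), add(SSZ, Z))
  step 5: S(add(add(add(Z, mul(SZ, SZ)), mul(SSZ, mul(SSZ, SZ))), add(SSZ, Z)))
  step 6: S(add(add(mul(SZ, SZ), mul(SSZ, mul(SSZ, SZ))), add(SSZ, Z)))
  step 7: S(add(add(add(SZ, mul(Z, SZ)), mul(SSZ, mul(SSZ, SZ))), add(SSZ, Z)))
  step 8: S(add(add(S(add(Z, mul(Z, SZ))), mul(SSZ, mul(SSZ, SZ))), add(SSZ, Z)))
  step 9: S(add(S(add(add(Z, mul(Z, SZ)), mul(SSZ, mul(SSZ, SZ)))), add(SSZ, Z)))
  step 10: S(S(add(add(add(Z, mul(Z, SZ)), mul(SSZ, mul(SSZ, SZ))), add(SSZ, Z))))
  step 11: S(S(add(add(mul(Z, SZ), mul(SSZ, mul(SSZ, SZ))), add(SSZ, Z))))
  step 12: S(S(add(add(Z, mul(SSZ, mul(SSZ, SZ))), add(SSZ, Z))))
  step 13: S(S(add(mul(SSZ, mul(SSZ, SZ)), add(SSZ, Z))))
  step 14: S(S(add(add(mul(SSZ, SZ), mul(SZ, mul(SSZ, SZ))), add(SSZ, Z))))
  step 15: S(S(add(add(add(SZ, mul(SZ, SZ)), mul(SZ, mul(SSZ, SZ))), add(SSZ, Z))))
  step 16: S(S(add(add(S(add(Z, mul(SZ, SZ))), mul(SZ, mul(SSZ, SZ))), add(SSZ, Z))))
  step 17: S(S(add(S(add(add(Z, mul(SZ, SZ)), mul(SZ, mul(SSZ, SZ)))), add(SSZ, Z))))
  step 18: S(S(S(add(add(add(Z, mul(SZ, SZ)), mul(SZ, mul(SSZ, SZ))), add(SSZ, Z)))))
  step 19: S(S(S(add(add(mul(SZ, SZ), mul(SZ, mul(SSZ, SZ))), add(SSZ, Z)))))
  step 20: S(S(S(add(add(add(SZ, mul(Z, SZ)), mul(SZ, mul(SSZ, SZ))), add(SSZ, Z)))))
  step 21: S(S(S(add(add(S(add(Z, mul(Z, SZ))), mul(SZ, mul(SSZ, SZ))), add(SSZ, Z)))))
  step 22: S(S(S(add(S(add(add(Z, mul(Z, SZ)), mul(SZ, mul(SSZ, SZ)))), add(SSZ, Z)))))
  step 23: S(S(S(S(add(add(add(Z, mul(Z, SZ)), mul(SZ, mul(SSZ, SZ))), add(SSZ, Z))))))
  step 24: S(S(S(S(add(add(mul(Z, SZ), mul(SZ, mul(SSZ, SZ))), add(SSZ, Z))))))
  step 25: S(S(S(S(add(add(Z, mul(SZ, mul(SSZ, SZ))), add(SSZ, Z))))))
  step 26: S(S(S(S(add(mul(SZ, mul(SSZ, SZ)), add(SSZ, Z))))))
  step 27: S(S(S(S(add(add(mul(SSZ, SZ), mul(Z, mul(SSZ, SZ))), add(SSZ, Z))))))
  step 28: S(S(S(S(add(add(add(SZ, mul(SZ, SZ)), mul(Z, mul(SSZ, SZ))), add(SSZ, Z))))))
  step 29: S(S(S(S(add(add(S(add(Z, mul(SZ, SZ))), mul(Z, mul(SSZ, SZ))), add(SSZ, Z))))))
  step 30: S(S(S(S(add(S(add(add(Z, mul(SZ, SZ)), mul(Z, mul(SSZ, SZ)))), add(SSZ, Z))))))
  step 31: S(S(S(S(S(add(add(add(Z, mul(SZ, SZ)), mul(Z, mul(SSZ, SZ))), add(SSZ, Z)))))))
  step 32: S(S(S(S(S(add(add(mul(SZ, SZ), mul(Z, mul(SSZ, SZ))), add(SSZ, Z)))))))
  step 33: S(S(S(S(S(add(add(add(SZ, mul(Z, SZ)), mul(Z, mul(SSZ, SZ))), add(SSZ, Z)))))))
  step 34: S(S(S(S(S(add(add(S(add(Z, mul(Z, SZ))), mul(Z, mul(SSZ, SZ))), add(SSZ, Z)))))))
  step 35: S(S(S(S(S(add(S(add(add(Z, mul(Z, SZ)), mul(Z, mul(SSZ, SZ)))), add(SSZ, Z)))))))
  step 36: S(S(S(S(S(S(add(add(add(Z, mul(Z, SZ)), mul(Z, mul(SSZ, SZ))), add(SSZ, Z))))))))
  step 37: S(S(S(S(S(S(add(add(mul(Z, SZ), mul(Z, mul(SSZ, SZ))), add(SSZ, Z))))))))
  step 38: S(S(S(S(S(S(add(add(Z, mul(Z, mul(SSZ, SZ))), add(SSZ, Z))))))))
  step 39: S(S(S(S(S(S(add(mul(Z, mul(SSZ, SZ)), add(SSZ, Z))))))))
  step 40: S(S(S(S(S(S(add(Z, add(SSZ, Z))))))))
  step 41: S(S(S(S(S(S(add(SSZ, Z)))))))
  step 42: S(S(S(S(S(S(S(add(SZ, Z))))))))
  step 43: S(S(S(S(S(S(S(S(add(Z, Z)))))))))
  step 44: S^8(Z)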